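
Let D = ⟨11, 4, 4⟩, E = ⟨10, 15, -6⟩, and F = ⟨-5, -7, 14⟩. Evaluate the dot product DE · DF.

DE = E − D = (-1, 11, -10)
DF = F − D = (-16, -11, 10)
DE · DF = (-1)·(-16) + 11·(-11) + (-10)·10 = 16 - 121 - 100 = -205

-205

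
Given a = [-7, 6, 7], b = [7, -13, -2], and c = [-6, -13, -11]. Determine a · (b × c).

-1468

b × c:
i: (-13)·(-11) - (-2)·(-13) = 143 - 26 = 117
j: (-2)·(-6) - 7·(-11) = 12 - (-77) = 89
k: 7·(-13) - (-13)·(-6) = -91 - 78 = -169
b × c = (117, 89, -169)
a · (b × c) = (-7)·117 + 6·89 + 7·(-169) = -819 + 534 - 1183 = -1468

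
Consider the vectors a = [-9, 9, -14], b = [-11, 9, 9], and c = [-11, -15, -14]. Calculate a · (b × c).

b × c:
i: 9·(-14) - 9·(-15) = -126 - (-135) = 9
j: 9·(-11) - (-11)·(-14) = -99 - 154 = -253
k: (-11)·(-15) - 9·(-11) = 165 - (-99) = 264
b × c = (9, -253, 264)
a · (b × c) = (-9)·9 + 9·(-253) + (-14)·264 = -81 - 2277 - 3696 = -6054

-6054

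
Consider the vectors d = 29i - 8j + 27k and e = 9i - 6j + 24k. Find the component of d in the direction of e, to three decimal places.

36.353

d · e = 29·9 + (-8)·(-6) + 27·24 = 261 + 48 + 648 = 957
|e| = √(81 + 36 + 576) = √693 ≈ 26.3249
comp_e d = 957 / √693 ≈ 36.353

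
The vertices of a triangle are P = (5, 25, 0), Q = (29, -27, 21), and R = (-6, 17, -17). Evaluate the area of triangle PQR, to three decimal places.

656.073

PQ = (24, -52, 21),  PR = (-11, -8, -17)
i: (-52)·(-17) - 21·(-8) = 884 - (-168) = 1052
j: 21·(-11) - 24·(-17) = -231 - (-408) = 177
k: 24·(-8) - (-52)·(-11) = -192 - 572 = -764
PQ × PR = (1052, 177, -764)
|PQ × PR| = √1721729 ≈ 1312.1467
area = ½ · 1312.1467 ≈ 656.073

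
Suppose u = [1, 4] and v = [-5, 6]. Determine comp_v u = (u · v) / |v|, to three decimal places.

u · v = 1·(-5) + 4·6 = -5 + 24 = 19
|v| = √(25 + 36) = √61 ≈ 7.8102
comp_v u = 19 / √61 ≈ 2.433

2.433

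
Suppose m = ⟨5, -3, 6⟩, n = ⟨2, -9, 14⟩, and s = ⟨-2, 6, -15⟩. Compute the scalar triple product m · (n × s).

n × s:
i: (-9)·(-15) - 14·6 = 135 - 84 = 51
j: 14·(-2) - 2·(-15) = -28 - (-30) = 2
k: 2·6 - (-9)·(-2) = 12 - 18 = -6
n × s = (51, 2, -6)
m · (n × s) = 5·51 + (-3)·2 + 6·(-6) = 255 - 6 - 36 = 213

213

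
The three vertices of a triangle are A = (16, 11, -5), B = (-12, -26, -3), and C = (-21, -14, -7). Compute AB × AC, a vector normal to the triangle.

AB = (-28, -37, 2)
AC = (-37, -25, -2)
i: (-37)·(-2) - 2·(-25) = 74 - (-50) = 124
j: 2·(-37) - (-28)·(-2) = -74 - 56 = -130
k: (-28)·(-25) - (-37)·(-37) = 700 - 1369 = -669
AB × AC = (124, -130, -669)

(124, -130, -669)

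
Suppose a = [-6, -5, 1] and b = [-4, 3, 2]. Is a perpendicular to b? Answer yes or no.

no

a · b = (-6)·(-4) + (-5)·3 + 1·2 = 24 - 15 + 2 = 11
Nonzero, so the vectors are not orthogonal.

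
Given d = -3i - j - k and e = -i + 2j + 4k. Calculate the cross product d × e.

i: (-1)·4 - (-1)·2 = -4 - (-2) = -2
j: (-1)·(-1) - (-3)·4 = 1 - (-12) = 13
k: (-3)·2 - (-1)·(-1) = -6 - 1 = -7
d × e = (-2, 13, -7)

(-2, 13, -7)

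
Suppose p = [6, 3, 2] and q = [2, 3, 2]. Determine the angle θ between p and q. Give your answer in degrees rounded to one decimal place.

p · q = 6·2 + 3·3 + 2·2 = 12 + 9 + 4 = 25
|p|² = 36 + 9 + 4 = 49,  |p| = √49 ≈ 7.000000
|q|² = 4 + 9 + 4 = 17,  |q| = √17 ≈ 4.123106
cos θ = 25 / (7.000000 · 4.123106) ≈ 0.86620
θ = arccos(0.86620) ≈ 30.0°

30.0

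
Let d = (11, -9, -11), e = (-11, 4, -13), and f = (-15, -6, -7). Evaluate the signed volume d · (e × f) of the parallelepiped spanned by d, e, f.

-3614

e × f:
i: 4·(-7) - (-13)·(-6) = -28 - 78 = -106
j: (-13)·(-15) - (-11)·(-7) = 195 - 77 = 118
k: (-11)·(-6) - 4·(-15) = 66 - (-60) = 126
e × f = (-106, 118, 126)
d · (e × f) = 11·(-106) + (-9)·118 + (-11)·126 = -1166 - 1062 - 1386 = -3614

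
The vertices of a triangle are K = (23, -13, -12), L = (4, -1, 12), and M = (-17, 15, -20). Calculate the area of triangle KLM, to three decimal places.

KL = (-19, 12, 24),  KM = (-40, 28, -8)
i: 12·(-8) - 24·28 = -96 - 672 = -768
j: 24·(-40) - (-19)·(-8) = -960 - 152 = -1112
k: (-19)·28 - 12·(-40) = -532 - (-480) = -52
KL × KM = (-768, -1112, -52)
|KL × KM| = √1829072 ≈ 1352.4319
area = ½ · 1352.4319 ≈ 676.216

676.216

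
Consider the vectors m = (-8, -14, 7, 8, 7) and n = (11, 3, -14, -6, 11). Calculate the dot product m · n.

-199

m · n = (-8)·11 + (-14)·3 + 7·(-14) + 8·(-6) + 7·11 = -88 - 42 - 98 - 48 + 77 = -199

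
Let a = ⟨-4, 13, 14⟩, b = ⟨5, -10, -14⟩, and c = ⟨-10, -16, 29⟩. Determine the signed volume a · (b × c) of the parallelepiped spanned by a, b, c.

-529

b × c:
i: (-10)·29 - (-14)·(-16) = -290 - 224 = -514
j: (-14)·(-10) - 5·29 = 140 - 145 = -5
k: 5·(-16) - (-10)·(-10) = -80 - 100 = -180
b × c = (-514, -5, -180)
a · (b × c) = (-4)·(-514) + 13·(-5) + 14·(-180) = 2056 - 65 - 2520 = -529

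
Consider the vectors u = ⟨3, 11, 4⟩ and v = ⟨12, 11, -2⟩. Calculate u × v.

i: 11·(-2) - 4·11 = -22 - 44 = -66
j: 4·12 - 3·(-2) = 48 - (-6) = 54
k: 3·11 - 11·12 = 33 - 132 = -99
u × v = (-66, 54, -99)

(-66, 54, -99)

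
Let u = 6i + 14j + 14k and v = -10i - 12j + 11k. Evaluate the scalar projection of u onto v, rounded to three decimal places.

u · v = 6·(-10) + 14·(-12) + 14·11 = -60 - 168 + 154 = -74
|v| = √(100 + 144 + 121) = √365 ≈ 19.1050
comp_v u = -74 / √365 ≈ -3.873

-3.873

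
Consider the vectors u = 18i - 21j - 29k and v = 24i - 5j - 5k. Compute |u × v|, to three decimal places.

i: (-21)·(-5) - (-29)·(-5) = 105 - 145 = -40
j: (-29)·24 - 18·(-5) = -696 - (-90) = -606
k: 18·(-5) - (-21)·24 = -90 - (-504) = 414
u × v = (-40, -606, 414)
|u × v| = √((-40)² + (-606)² + 414²) = √540232 ≈ 735.0048

735.005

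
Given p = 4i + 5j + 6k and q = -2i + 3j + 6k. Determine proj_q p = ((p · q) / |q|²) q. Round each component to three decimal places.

p · q = 4·(-2) + 5·3 + 6·6 = -8 + 15 + 36 = 43
|q|² = 4 + 9 + 36 = 49
proj_q p = (43/49) · (-2, 3, 6) ≈ (-1.755, 2.633, 5.265)

(-1.755, 2.633, 5.265)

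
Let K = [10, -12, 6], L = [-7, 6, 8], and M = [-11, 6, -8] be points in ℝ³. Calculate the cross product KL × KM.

(-288, -280, 72)

KL = (-17, 18, 2)
KM = (-21, 18, -14)
i: 18·(-14) - 2·18 = -252 - 36 = -288
j: 2·(-21) - (-17)·(-14) = -42 - 238 = -280
k: (-17)·18 - 18·(-21) = -306 - (-378) = 72
KL × KM = (-288, -280, 72)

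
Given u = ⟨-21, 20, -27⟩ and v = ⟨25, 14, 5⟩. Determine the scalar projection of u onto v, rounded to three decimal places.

u · v = (-21)·25 + 20·14 + (-27)·5 = -525 + 280 - 135 = -380
|v| = √(625 + 196 + 25) = √846 ≈ 29.0861
comp_v u = -380 / √846 ≈ -13.065

-13.065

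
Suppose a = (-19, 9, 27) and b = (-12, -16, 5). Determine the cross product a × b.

(477, -229, 412)

i: 9·5 - 27·(-16) = 45 - (-432) = 477
j: 27·(-12) - (-19)·5 = -324 - (-95) = -229
k: (-19)·(-16) - 9·(-12) = 304 - (-108) = 412
a × b = (477, -229, 412)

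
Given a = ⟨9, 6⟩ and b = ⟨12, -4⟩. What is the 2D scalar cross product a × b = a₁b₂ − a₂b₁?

-108

9·(-4) - 6·12 = -36 - 72 = -108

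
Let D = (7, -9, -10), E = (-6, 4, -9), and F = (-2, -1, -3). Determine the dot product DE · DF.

DE = E − D = (-13, 13, 1)
DF = F − D = (-9, 8, 7)
DE · DF = (-13)·(-9) + 13·8 + 1·7 = 117 + 104 + 7 = 228

228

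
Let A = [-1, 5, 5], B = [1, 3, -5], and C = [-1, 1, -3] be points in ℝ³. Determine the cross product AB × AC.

(-24, 16, -8)

AB = (2, -2, -10)
AC = (0, -4, -8)
i: (-2)·(-8) - (-10)·(-4) = 16 - 40 = -24
j: (-10)·0 - 2·(-8) = 0 - (-16) = 16
k: 2·(-4) - (-2)·0 = -8 - 0 = -8
AB × AC = (-24, 16, -8)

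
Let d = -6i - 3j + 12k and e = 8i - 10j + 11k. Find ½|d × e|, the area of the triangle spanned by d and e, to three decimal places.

101.080

i: (-3)·11 - 12·(-10) = -33 - (-120) = 87
j: 12·8 - (-6)·11 = 96 - (-66) = 162
k: (-6)·(-10) - (-3)·8 = 60 - (-24) = 84
d × e = (87, 162, 84)
|d × e| = √(87² + 162² + 84²) = √40869 ≈ 202.1608
area = ½ · 202.1608 ≈ 101.080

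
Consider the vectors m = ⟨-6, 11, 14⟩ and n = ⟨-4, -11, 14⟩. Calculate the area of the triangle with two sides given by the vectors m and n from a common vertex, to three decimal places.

i: 11·14 - 14·(-11) = 154 - (-154) = 308
j: 14·(-4) - (-6)·14 = -56 - (-84) = 28
k: (-6)·(-11) - 11·(-4) = 66 - (-44) = 110
m × n = (308, 28, 110)
|m × n| = √(308² + 28² + 110²) = √107748 ≈ 328.2499
area = ½ · 328.2499 ≈ 164.125

164.125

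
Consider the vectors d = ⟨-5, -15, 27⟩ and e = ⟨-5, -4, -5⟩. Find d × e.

(183, -160, -55)

i: (-15)·(-5) - 27·(-4) = 75 - (-108) = 183
j: 27·(-5) - (-5)·(-5) = -135 - 25 = -160
k: (-5)·(-4) - (-15)·(-5) = 20 - 75 = -55
d × e = (183, -160, -55)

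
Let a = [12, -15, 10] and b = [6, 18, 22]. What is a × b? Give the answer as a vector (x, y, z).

i: (-15)·22 - 10·18 = -330 - 180 = -510
j: 10·6 - 12·22 = 60 - 264 = -204
k: 12·18 - (-15)·6 = 216 - (-90) = 306
a × b = (-510, -204, 306)

(-510, -204, 306)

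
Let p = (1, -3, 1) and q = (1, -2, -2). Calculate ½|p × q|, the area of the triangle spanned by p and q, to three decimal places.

i: (-3)·(-2) - 1·(-2) = 6 - (-2) = 8
j: 1·1 - 1·(-2) = 1 - (-2) = 3
k: 1·(-2) - (-3)·1 = -2 - (-3) = 1
p × q = (8, 3, 1)
|p × q| = √(8² + 3² + 1²) = √74 ≈ 8.6023
area = ½ · 8.6023 ≈ 4.301

4.301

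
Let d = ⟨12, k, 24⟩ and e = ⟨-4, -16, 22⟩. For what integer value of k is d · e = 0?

d · e = 12·(-4) + k·(-16) + 24·22 = 480 - 16k
Set equal to 0: -16k = -480, so k = 30.

30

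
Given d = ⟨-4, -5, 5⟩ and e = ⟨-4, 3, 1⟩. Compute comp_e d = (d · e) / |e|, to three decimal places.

1.177

d · e = (-4)·(-4) + (-5)·3 + 5·1 = 16 - 15 + 5 = 6
|e| = √(16 + 9 + 1) = √26 ≈ 5.0990
comp_e d = 6 / √26 ≈ 1.177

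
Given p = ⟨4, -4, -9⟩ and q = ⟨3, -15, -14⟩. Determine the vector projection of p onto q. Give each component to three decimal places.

(1.381, -6.907, -6.447)

p · q = 4·3 + (-4)·(-15) + (-9)·(-14) = 12 + 60 + 126 = 198
|q|² = 9 + 225 + 196 = 430
proj_q p = (198/430) · (3, -15, -14) ≈ (1.381, -6.907, -6.447)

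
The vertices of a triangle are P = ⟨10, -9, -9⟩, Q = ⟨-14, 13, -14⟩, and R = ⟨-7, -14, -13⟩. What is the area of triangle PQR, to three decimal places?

253.439

PQ = (-24, 22, -5),  PR = (-17, -5, -4)
i: 22·(-4) - (-5)·(-5) = -88 - 25 = -113
j: (-5)·(-17) - (-24)·(-4) = 85 - 96 = -11
k: (-24)·(-5) - 22·(-17) = 120 - (-374) = 494
PQ × PR = (-113, -11, 494)
|PQ × PR| = √256926 ≈ 506.8787
area = ½ · 506.8787 ≈ 253.439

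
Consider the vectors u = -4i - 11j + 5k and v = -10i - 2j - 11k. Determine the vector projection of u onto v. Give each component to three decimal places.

(-0.311, -0.062, -0.342)

u · v = (-4)·(-10) + (-11)·(-2) + 5·(-11) = 40 + 22 - 55 = 7
|v|² = 100 + 4 + 121 = 225
proj_v u = (7/225) · (-10, -2, -11) ≈ (-0.311, -0.062, -0.342)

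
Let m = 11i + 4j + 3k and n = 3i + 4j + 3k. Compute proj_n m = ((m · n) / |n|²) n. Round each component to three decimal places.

m · n = 11·3 + 4·4 + 3·3 = 33 + 16 + 9 = 58
|n|² = 9 + 16 + 9 = 34
proj_n m = (58/34) · (3, 4, 3) ≈ (5.118, 6.824, 5.118)

(5.118, 6.824, 5.118)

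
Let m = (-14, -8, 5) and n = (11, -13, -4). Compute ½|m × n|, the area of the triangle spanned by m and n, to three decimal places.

i: (-8)·(-4) - 5·(-13) = 32 - (-65) = 97
j: 5·11 - (-14)·(-4) = 55 - 56 = -1
k: (-14)·(-13) - (-8)·11 = 182 - (-88) = 270
m × n = (97, -1, 270)
|m × n| = √(97² + (-1)² + 270²) = √82310 ≈ 286.8972
area = ½ · 286.8972 ≈ 143.449

143.449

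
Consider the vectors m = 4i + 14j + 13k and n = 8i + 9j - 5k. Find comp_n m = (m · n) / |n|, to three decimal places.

7.133

m · n = 4·8 + 14·9 + 13·(-5) = 32 + 126 - 65 = 93
|n| = √(64 + 81 + 25) = √170 ≈ 13.0384
comp_n m = 93 / √170 ≈ 7.133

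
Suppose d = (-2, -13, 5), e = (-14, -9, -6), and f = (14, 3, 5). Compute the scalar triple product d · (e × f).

e × f:
i: (-9)·5 - (-6)·3 = -45 - (-18) = -27
j: (-6)·14 - (-14)·5 = -84 - (-70) = -14
k: (-14)·3 - (-9)·14 = -42 - (-126) = 84
e × f = (-27, -14, 84)
d · (e × f) = (-2)·(-27) + (-13)·(-14) + 5·84 = 54 + 182 + 420 = 656

656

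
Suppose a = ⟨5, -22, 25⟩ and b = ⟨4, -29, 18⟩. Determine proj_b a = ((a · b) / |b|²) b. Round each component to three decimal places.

a · b = 5·4 + (-22)·(-29) + 25·18 = 20 + 638 + 450 = 1108
|b|² = 16 + 841 + 324 = 1181
proj_b a = (1108/1181) · (4, -29, 18) ≈ (3.753, -27.207, 16.887)

(3.753, -27.207, 16.887)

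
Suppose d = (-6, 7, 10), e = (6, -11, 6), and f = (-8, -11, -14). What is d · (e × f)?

-2608

e × f:
i: (-11)·(-14) - 6·(-11) = 154 - (-66) = 220
j: 6·(-8) - 6·(-14) = -48 - (-84) = 36
k: 6·(-11) - (-11)·(-8) = -66 - 88 = -154
e × f = (220, 36, -154)
d · (e × f) = (-6)·220 + 7·36 + 10·(-154) = -1320 + 252 - 1540 = -2608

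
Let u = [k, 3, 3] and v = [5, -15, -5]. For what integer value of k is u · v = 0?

u · v = k·5 + 3·(-15) + 3·(-5) = -60 + 5k
Set equal to 0: 5k = 60, so k = 12.

12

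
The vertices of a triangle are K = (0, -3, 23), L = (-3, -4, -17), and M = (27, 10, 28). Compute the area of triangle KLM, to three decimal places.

KL = (-3, -1, -40),  KM = (27, 13, 5)
i: (-1)·5 - (-40)·13 = -5 - (-520) = 515
j: (-40)·27 - (-3)·5 = -1080 - (-15) = -1065
k: (-3)·13 - (-1)·27 = -39 - (-27) = -12
KL × KM = (515, -1065, -12)
|KL × KM| = √1399594 ≈ 1183.0444
area = ½ · 1183.0444 ≈ 591.522

591.522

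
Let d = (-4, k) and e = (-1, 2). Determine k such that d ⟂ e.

-2

d · e = (-4)·(-1) + k·2 = 4 + 2k
Set equal to 0: 2k = -4, so k = -2.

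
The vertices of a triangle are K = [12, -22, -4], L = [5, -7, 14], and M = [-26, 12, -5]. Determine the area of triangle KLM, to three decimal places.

495.185

KL = (-7, 15, 18),  KM = (-38, 34, -1)
i: 15·(-1) - 18·34 = -15 - 612 = -627
j: 18·(-38) - (-7)·(-1) = -684 - 7 = -691
k: (-7)·34 - 15·(-38) = -238 - (-570) = 332
KL × KM = (-627, -691, 332)
|KL × KM| = √980834 ≈ 990.3706
area = ½ · 990.3706 ≈ 495.185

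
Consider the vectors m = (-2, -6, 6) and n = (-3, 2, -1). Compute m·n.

-12

m · n = (-2)·(-3) + (-6)·2 + 6·(-1) = 6 - 12 - 6 = -12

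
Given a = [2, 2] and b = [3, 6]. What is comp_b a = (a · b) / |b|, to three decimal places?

2.683

a · b = 2·3 + 2·6 = 6 + 12 = 18
|b| = √(9 + 36) = √45 ≈ 6.7082
comp_b a = 18 / √45 ≈ 2.683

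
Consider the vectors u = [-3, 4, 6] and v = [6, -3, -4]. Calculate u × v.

i: 4·(-4) - 6·(-3) = -16 - (-18) = 2
j: 6·6 - (-3)·(-4) = 36 - 12 = 24
k: (-3)·(-3) - 4·6 = 9 - 24 = -15
u × v = (2, 24, -15)

(2, 24, -15)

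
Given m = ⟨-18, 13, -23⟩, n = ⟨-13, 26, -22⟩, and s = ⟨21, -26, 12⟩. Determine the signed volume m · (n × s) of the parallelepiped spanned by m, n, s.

n × s:
i: 26·12 - (-22)·(-26) = 312 - 572 = -260
j: (-22)·21 - (-13)·12 = -462 - (-156) = -306
k: (-13)·(-26) - 26·21 = 338 - 546 = -208
n × s = (-260, -306, -208)
m · (n × s) = (-18)·(-260) + 13·(-306) + (-23)·(-208) = 4680 - 3978 + 4784 = 5486

5486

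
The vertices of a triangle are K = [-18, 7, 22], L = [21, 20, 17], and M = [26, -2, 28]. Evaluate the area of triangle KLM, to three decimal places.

KL = (39, 13, -5),  KM = (44, -9, 6)
i: 13·6 - (-5)·(-9) = 78 - 45 = 33
j: (-5)·44 - 39·6 = -220 - 234 = -454
k: 39·(-9) - 13·44 = -351 - 572 = -923
KL × KM = (33, -454, -923)
|KL × KM| = √1059134 ≈ 1029.1424
area = ½ · 1029.1424 ≈ 514.571

514.571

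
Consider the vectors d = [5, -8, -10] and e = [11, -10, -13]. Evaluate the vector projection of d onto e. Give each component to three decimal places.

d · e = 5·11 + (-8)·(-10) + (-10)·(-13) = 55 + 80 + 130 = 265
|e|² = 121 + 100 + 169 = 390
proj_e d = (265/390) · (11, -10, -13) ≈ (7.474, -6.795, -8.833)

(7.474, -6.795, -8.833)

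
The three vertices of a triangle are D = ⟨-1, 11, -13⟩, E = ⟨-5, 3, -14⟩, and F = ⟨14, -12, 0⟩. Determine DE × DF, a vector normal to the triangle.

DE = (-4, -8, -1)
DF = (15, -23, 13)
i: (-8)·13 - (-1)·(-23) = -104 - 23 = -127
j: (-1)·15 - (-4)·13 = -15 - (-52) = 37
k: (-4)·(-23) - (-8)·15 = 92 - (-120) = 212
DE × DF = (-127, 37, 212)

(-127, 37, 212)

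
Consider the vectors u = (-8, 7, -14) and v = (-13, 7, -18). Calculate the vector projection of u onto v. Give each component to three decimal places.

u · v = (-8)·(-13) + 7·7 + (-14)·(-18) = 104 + 49 + 252 = 405
|v|² = 169 + 49 + 324 = 542
proj_v u = (405/542) · (-13, 7, -18) ≈ (-9.714, 5.231, -13.450)

(-9.714, 5.231, -13.450)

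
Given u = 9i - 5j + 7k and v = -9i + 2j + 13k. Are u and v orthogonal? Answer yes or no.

yes

u · v = 9·(-9) + (-5)·2 + 7·13 = -81 - 10 + 91 = 0
Zero, so the vectors are orthogonal.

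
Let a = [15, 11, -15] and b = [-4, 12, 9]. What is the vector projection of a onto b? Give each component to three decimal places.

(1.046, -3.137, -2.353)

a · b = 15·(-4) + 11·12 + (-15)·9 = -60 + 132 - 135 = -63
|b|² = 16 + 144 + 81 = 241
proj_b a = (-63/241) · (-4, 12, 9) ≈ (1.046, -3.137, -2.353)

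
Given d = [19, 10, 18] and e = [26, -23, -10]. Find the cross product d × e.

(314, 658, -697)

i: 10·(-10) - 18·(-23) = -100 - (-414) = 314
j: 18·26 - 19·(-10) = 468 - (-190) = 658
k: 19·(-23) - 10·26 = -437 - 260 = -697
d × e = (314, 658, -697)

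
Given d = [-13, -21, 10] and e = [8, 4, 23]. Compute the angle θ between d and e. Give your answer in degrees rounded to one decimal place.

d · e = (-13)·8 + (-21)·4 + 10·23 = -104 - 84 + 230 = 42
|d|² = 169 + 441 + 100 = 710,  |d| = √710 ≈ 26.645825
|e|² = 64 + 16 + 529 = 609,  |e| = √609 ≈ 24.677925
cos θ = 42 / (26.645825 · 24.677925) ≈ 0.06387
θ = arccos(0.06387) ≈ 86.3°

86.3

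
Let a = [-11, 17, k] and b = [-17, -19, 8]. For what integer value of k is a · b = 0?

17

a · b = (-11)·(-17) + 17·(-19) + k·8 = -136 + 8k
Set equal to 0: 8k = 136, so k = 17.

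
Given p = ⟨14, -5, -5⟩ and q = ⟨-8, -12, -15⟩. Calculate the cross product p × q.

(15, 250, -208)

i: (-5)·(-15) - (-5)·(-12) = 75 - 60 = 15
j: (-5)·(-8) - 14·(-15) = 40 - (-210) = 250
k: 14·(-12) - (-5)·(-8) = -168 - 40 = -208
p × q = (15, 250, -208)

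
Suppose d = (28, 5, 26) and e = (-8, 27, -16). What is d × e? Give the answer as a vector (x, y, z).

i: 5·(-16) - 26·27 = -80 - 702 = -782
j: 26·(-8) - 28·(-16) = -208 - (-448) = 240
k: 28·27 - 5·(-8) = 756 - (-40) = 796
d × e = (-782, 240, 796)

(-782, 240, 796)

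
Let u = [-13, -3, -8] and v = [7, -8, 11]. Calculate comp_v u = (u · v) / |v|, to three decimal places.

u · v = (-13)·7 + (-3)·(-8) + (-8)·11 = -91 + 24 - 88 = -155
|v| = √(49 + 64 + 121) = √234 ≈ 15.2971
comp_v u = -155 / √234 ≈ -10.133

-10.133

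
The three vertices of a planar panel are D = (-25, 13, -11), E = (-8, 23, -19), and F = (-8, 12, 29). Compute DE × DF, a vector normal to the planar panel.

DE = (17, 10, -8)
DF = (17, -1, 40)
i: 10·40 - (-8)·(-1) = 400 - 8 = 392
j: (-8)·17 - 17·40 = -136 - 680 = -816
k: 17·(-1) - 10·17 = -17 - 170 = -187
DE × DF = (392, -816, -187)

(392, -816, -187)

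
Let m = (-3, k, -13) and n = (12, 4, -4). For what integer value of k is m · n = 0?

-4

m · n = (-3)·12 + k·4 + (-13)·(-4) = 16 + 4k
Set equal to 0: 4k = -16, so k = -4.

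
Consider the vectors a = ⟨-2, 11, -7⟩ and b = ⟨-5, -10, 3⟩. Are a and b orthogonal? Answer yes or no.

no

a · b = (-2)·(-5) + 11·(-10) + (-7)·3 = 10 - 110 - 21 = -121
Nonzero, so the vectors are not orthogonal.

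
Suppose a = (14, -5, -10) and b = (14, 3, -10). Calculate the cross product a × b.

i: (-5)·(-10) - (-10)·3 = 50 - (-30) = 80
j: (-10)·14 - 14·(-10) = -140 - (-140) = 0
k: 14·3 - (-5)·14 = 42 - (-70) = 112
a × b = (80, 0, 112)

(80, 0, 112)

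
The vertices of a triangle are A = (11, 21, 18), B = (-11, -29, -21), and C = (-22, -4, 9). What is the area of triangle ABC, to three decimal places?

AB = (-22, -50, -39),  AC = (-33, -25, -9)
i: (-50)·(-9) - (-39)·(-25) = 450 - 975 = -525
j: (-39)·(-33) - (-22)·(-9) = 1287 - 198 = 1089
k: (-22)·(-25) - (-50)·(-33) = 550 - 1650 = -1100
AB × AC = (-525, 1089, -1100)
|AB × AC| = √2671546 ≈ 1634.4865
area = ½ · 1634.4865 ≈ 817.243

817.243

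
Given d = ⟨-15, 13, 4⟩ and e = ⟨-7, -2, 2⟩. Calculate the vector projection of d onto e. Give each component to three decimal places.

(-10.684, -3.053, 3.053)

d · e = (-15)·(-7) + 13·(-2) + 4·2 = 105 - 26 + 8 = 87
|e|² = 49 + 4 + 4 = 57
proj_e d = (87/57) · (-7, -2, 2) ≈ (-10.684, -3.053, 3.053)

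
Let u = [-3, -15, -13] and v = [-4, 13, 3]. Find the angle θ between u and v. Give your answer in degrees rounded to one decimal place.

u · v = (-3)·(-4) + (-15)·13 + (-13)·3 = 12 - 195 - 39 = -222
|u|² = 9 + 225 + 169 = 403,  |u| = √403 ≈ 20.074860
|v|² = 16 + 169 + 9 = 194,  |v| = √194 ≈ 13.928388
cos θ = -222 / (20.074860 · 13.928388) ≈ -0.79396
θ = arccos(-0.79396) ≈ 142.6°

142.6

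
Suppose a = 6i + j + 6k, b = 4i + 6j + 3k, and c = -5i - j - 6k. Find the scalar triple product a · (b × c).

b × c:
i: 6·(-6) - 3·(-1) = -36 - (-3) = -33
j: 3·(-5) - 4·(-6) = -15 - (-24) = 9
k: 4·(-1) - 6·(-5) = -4 - (-30) = 26
b × c = (-33, 9, 26)
a · (b × c) = 6·(-33) + 1·9 + 6·26 = -198 + 9 + 156 = -33

-33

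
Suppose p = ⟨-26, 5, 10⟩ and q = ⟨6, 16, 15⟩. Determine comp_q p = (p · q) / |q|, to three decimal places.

p · q = (-26)·6 + 5·16 + 10·15 = -156 + 80 + 150 = 74
|q| = √(36 + 256 + 225) = √517 ≈ 22.7376
comp_q p = 74 / √517 ≈ 3.255

3.255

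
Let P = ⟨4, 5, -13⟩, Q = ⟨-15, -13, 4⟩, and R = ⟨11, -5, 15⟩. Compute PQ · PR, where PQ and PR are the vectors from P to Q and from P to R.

523

PQ = Q − P = (-19, -18, 17)
PR = R − P = (7, -10, 28)
PQ · PR = (-19)·7 + (-18)·(-10) + 17·28 = -133 + 180 + 476 = 523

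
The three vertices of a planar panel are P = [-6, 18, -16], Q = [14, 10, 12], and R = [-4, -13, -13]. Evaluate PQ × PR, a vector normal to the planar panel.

PQ = (20, -8, 28)
PR = (2, -31, 3)
i: (-8)·3 - 28·(-31) = -24 - (-868) = 844
j: 28·2 - 20·3 = 56 - 60 = -4
k: 20·(-31) - (-8)·2 = -620 - (-16) = -604
PQ × PR = (844, -4, -604)

(844, -4, -604)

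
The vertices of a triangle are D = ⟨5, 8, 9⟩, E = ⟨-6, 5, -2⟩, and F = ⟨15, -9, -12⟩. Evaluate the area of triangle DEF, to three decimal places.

211.392

DE = (-11, -3, -11),  DF = (10, -17, -21)
i: (-3)·(-21) - (-11)·(-17) = 63 - 187 = -124
j: (-11)·10 - (-11)·(-21) = -110 - 231 = -341
k: (-11)·(-17) - (-3)·10 = 187 - (-30) = 217
DE × DF = (-124, -341, 217)
|DE × DF| = √178746 ≈ 422.7836
area = ½ · 422.7836 ≈ 211.392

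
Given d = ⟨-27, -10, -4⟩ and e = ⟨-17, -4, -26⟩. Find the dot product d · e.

d · e = (-27)·(-17) + (-10)·(-4) + (-4)·(-26) = 459 + 40 + 104 = 603

603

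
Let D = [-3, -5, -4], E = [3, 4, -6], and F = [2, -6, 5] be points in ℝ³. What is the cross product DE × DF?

(79, -64, -51)

DE = (6, 9, -2)
DF = (5, -1, 9)
i: 9·9 - (-2)·(-1) = 81 - 2 = 79
j: (-2)·5 - 6·9 = -10 - 54 = -64
k: 6·(-1) - 9·5 = -6 - 45 = -51
DE × DF = (79, -64, -51)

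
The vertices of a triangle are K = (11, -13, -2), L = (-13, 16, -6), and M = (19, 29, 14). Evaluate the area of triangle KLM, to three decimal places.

717.797

KL = (-24, 29, -4),  KM = (8, 42, 16)
i: 29·16 - (-4)·42 = 464 - (-168) = 632
j: (-4)·8 - (-24)·16 = -32 - (-384) = 352
k: (-24)·42 - 29·8 = -1008 - 232 = -1240
KL × KM = (632, 352, -1240)
|KL × KM| = √2060928 ≈ 1435.5933
area = ½ · 1435.5933 ≈ 717.797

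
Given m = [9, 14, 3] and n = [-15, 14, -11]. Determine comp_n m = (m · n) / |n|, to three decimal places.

1.203

m · n = 9·(-15) + 14·14 + 3·(-11) = -135 + 196 - 33 = 28
|n| = √(225 + 196 + 121) = √542 ≈ 23.2809
comp_n m = 28 / √542 ≈ 1.203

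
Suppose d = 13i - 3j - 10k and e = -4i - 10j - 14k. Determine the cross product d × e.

(-58, 222, -142)

i: (-3)·(-14) - (-10)·(-10) = 42 - 100 = -58
j: (-10)·(-4) - 13·(-14) = 40 - (-182) = 222
k: 13·(-10) - (-3)·(-4) = -130 - 12 = -142
d × e = (-58, 222, -142)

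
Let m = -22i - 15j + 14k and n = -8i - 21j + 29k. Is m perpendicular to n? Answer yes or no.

no

m · n = (-22)·(-8) + (-15)·(-21) + 14·29 = 176 + 315 + 406 = 897
Nonzero, so the vectors are not orthogonal.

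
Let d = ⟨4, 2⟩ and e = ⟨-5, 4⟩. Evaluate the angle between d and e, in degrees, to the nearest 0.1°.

114.8

d · e = 4·(-5) + 2·4 = -20 + 8 = -12
|d|² = 16 + 4 = 20,  |d| = √20 ≈ 4.472136
|e|² = 25 + 16 = 41,  |e| = √41 ≈ 6.403124
cos θ = -12 / (4.472136 · 6.403124) ≈ -0.41906
θ = arccos(-0.41906) ≈ 114.8°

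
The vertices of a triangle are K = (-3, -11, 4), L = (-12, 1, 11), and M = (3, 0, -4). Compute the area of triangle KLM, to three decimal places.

122.546

KL = (-9, 12, 7),  KM = (6, 11, -8)
i: 12·(-8) - 7·11 = -96 - 77 = -173
j: 7·6 - (-9)·(-8) = 42 - 72 = -30
k: (-9)·11 - 12·6 = -99 - 72 = -171
KL × KM = (-173, -30, -171)
|KL × KM| = √60070 ≈ 245.0918
area = ½ · 245.0918 ≈ 122.546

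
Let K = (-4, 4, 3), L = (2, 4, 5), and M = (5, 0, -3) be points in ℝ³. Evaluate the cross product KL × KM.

(8, 54, -24)

KL = (6, 0, 2)
KM = (9, -4, -6)
i: 0·(-6) - 2·(-4) = 0 - (-8) = 8
j: 2·9 - 6·(-6) = 18 - (-36) = 54
k: 6·(-4) - 0·9 = -24 - 0 = -24
KL × KM = (8, 54, -24)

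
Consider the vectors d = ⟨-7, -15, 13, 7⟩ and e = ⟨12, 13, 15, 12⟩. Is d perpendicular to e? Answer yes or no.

d · e = (-7)·12 + (-15)·13 + 13·15 + 7·12 = -84 - 195 + 195 + 84 = 0
Zero, so the vectors are orthogonal.

yes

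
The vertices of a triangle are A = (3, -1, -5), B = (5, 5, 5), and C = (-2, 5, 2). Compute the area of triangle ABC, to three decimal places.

AB = (2, 6, 10),  AC = (-5, 6, 7)
i: 6·7 - 10·6 = 42 - 60 = -18
j: 10·(-5) - 2·7 = -50 - 14 = -64
k: 2·6 - 6·(-5) = 12 - (-30) = 42
AB × AC = (-18, -64, 42)
|AB × AC| = √6184 ≈ 78.6384
area = ½ · 78.6384 ≈ 39.319

39.319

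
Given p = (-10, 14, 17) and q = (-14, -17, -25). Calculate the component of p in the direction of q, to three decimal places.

-15.698

p · q = (-10)·(-14) + 14·(-17) + 17·(-25) = 140 - 238 - 425 = -523
|q| = √(196 + 289 + 625) = √1110 ≈ 33.3167
comp_q p = -523 / √1110 ≈ -15.698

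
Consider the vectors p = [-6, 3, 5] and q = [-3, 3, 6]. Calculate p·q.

57

p · q = (-6)·(-3) + 3·3 + 5·6 = 18 + 9 + 30 = 57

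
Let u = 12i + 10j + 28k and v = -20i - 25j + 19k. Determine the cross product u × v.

(890, -788, -100)

i: 10·19 - 28·(-25) = 190 - (-700) = 890
j: 28·(-20) - 12·19 = -560 - 228 = -788
k: 12·(-25) - 10·(-20) = -300 - (-200) = -100
u × v = (890, -788, -100)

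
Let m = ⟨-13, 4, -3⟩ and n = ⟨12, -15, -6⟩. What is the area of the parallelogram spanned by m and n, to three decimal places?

i: 4·(-6) - (-3)·(-15) = -24 - 45 = -69
j: (-3)·12 - (-13)·(-6) = -36 - 78 = -114
k: (-13)·(-15) - 4·12 = 195 - 48 = 147
m × n = (-69, -114, 147)
|m × n| = √((-69)² + (-114)² + 147²) = √39366 ≈ 198.4087

198.409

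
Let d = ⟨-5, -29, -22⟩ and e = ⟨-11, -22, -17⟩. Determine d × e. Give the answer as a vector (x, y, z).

i: (-29)·(-17) - (-22)·(-22) = 493 - 484 = 9
j: (-22)·(-11) - (-5)·(-17) = 242 - 85 = 157
k: (-5)·(-22) - (-29)·(-11) = 110 - 319 = -209
d × e = (9, 157, -209)

(9, 157, -209)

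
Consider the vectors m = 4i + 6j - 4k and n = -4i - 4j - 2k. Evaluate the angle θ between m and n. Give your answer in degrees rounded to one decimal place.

130.3

m · n = 4·(-4) + 6·(-4) + (-4)·(-2) = -16 - 24 + 8 = -32
|m|² = 16 + 36 + 16 = 68,  |m| = √68 ≈ 8.246211
|n|² = 16 + 16 + 4 = 36,  |n| = √36 ≈ 6.000000
cos θ = -32 / (8.246211 · 6.000000) ≈ -0.64676
θ = arccos(-0.64676) ≈ 130.3°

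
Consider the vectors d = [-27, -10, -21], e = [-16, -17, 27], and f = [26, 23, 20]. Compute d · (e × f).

14173

e × f:
i: (-17)·20 - 27·23 = -340 - 621 = -961
j: 27·26 - (-16)·20 = 702 - (-320) = 1022
k: (-16)·23 - (-17)·26 = -368 - (-442) = 74
e × f = (-961, 1022, 74)
d · (e × f) = (-27)·(-961) + (-10)·1022 + (-21)·74 = 25947 - 10220 - 1554 = 14173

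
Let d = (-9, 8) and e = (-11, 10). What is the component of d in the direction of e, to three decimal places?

12.041

d · e = (-9)·(-11) + 8·10 = 99 + 80 = 179
|e| = √(121 + 100) = √221 ≈ 14.8661
comp_e d = 179 / √221 ≈ 12.041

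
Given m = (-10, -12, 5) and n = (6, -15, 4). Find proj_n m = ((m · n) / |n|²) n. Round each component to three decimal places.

(3.032, -7.581, 2.022)

m · n = (-10)·6 + (-12)·(-15) + 5·4 = -60 + 180 + 20 = 140
|n|² = 36 + 225 + 16 = 277
proj_n m = (140/277) · (6, -15, 4) ≈ (3.032, -7.581, 2.022)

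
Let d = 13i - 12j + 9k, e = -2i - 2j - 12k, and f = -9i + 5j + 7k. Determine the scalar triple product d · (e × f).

-1118

e × f:
i: (-2)·7 - (-12)·5 = -14 - (-60) = 46
j: (-12)·(-9) - (-2)·7 = 108 - (-14) = 122
k: (-2)·5 - (-2)·(-9) = -10 - 18 = -28
e × f = (46, 122, -28)
d · (e × f) = 13·46 + (-12)·122 + 9·(-28) = 598 - 1464 - 252 = -1118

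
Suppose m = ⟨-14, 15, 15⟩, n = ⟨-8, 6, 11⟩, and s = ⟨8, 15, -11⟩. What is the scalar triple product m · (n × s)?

714

n × s:
i: 6·(-11) - 11·15 = -66 - 165 = -231
j: 11·8 - (-8)·(-11) = 88 - 88 = 0
k: (-8)·15 - 6·8 = -120 - 48 = -168
n × s = (-231, 0, -168)
m · (n × s) = (-14)·(-231) + 15·0 + 15·(-168) = 3234 + 0 - 2520 = 714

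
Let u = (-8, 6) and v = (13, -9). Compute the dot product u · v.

-158

u · v = (-8)·13 + 6·(-9) = -104 - 54 = -158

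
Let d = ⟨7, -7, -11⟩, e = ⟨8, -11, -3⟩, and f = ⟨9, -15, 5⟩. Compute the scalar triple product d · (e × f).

0

e × f:
i: (-11)·5 - (-3)·(-15) = -55 - 45 = -100
j: (-3)·9 - 8·5 = -27 - 40 = -67
k: 8·(-15) - (-11)·9 = -120 - (-99) = -21
e × f = (-100, -67, -21)
d · (e × f) = 7·(-100) + (-7)·(-67) + (-11)·(-21) = -700 + 469 + 231 = 0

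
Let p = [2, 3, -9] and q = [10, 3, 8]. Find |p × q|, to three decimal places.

120.054

i: 3·8 - (-9)·3 = 24 - (-27) = 51
j: (-9)·10 - 2·8 = -90 - 16 = -106
k: 2·3 - 3·10 = 6 - 30 = -24
p × q = (51, -106, -24)
|p × q| = √(51² + (-106)² + (-24)²) = √14413 ≈ 120.0542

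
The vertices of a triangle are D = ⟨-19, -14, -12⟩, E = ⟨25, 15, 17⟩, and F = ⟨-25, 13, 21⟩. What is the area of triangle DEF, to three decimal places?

DE = (44, 29, 29),  DF = (-6, 27, 33)
i: 29·33 - 29·27 = 957 - 783 = 174
j: 29·(-6) - 44·33 = -174 - 1452 = -1626
k: 44·27 - 29·(-6) = 1188 - (-174) = 1362
DE × DF = (174, -1626, 1362)
|DE × DF| = √4529196 ≈ 2128.1908
area = ½ · 2128.1908 ≈ 1064.095

1064.095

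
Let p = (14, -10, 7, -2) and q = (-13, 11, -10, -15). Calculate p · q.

p · q = 14·(-13) + (-10)·11 + 7·(-10) + (-2)·(-15) = -182 - 110 - 70 + 30 = -332

-332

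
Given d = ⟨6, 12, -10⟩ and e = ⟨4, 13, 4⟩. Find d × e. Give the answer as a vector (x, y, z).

(178, -64, 30)

i: 12·4 - (-10)·13 = 48 - (-130) = 178
j: (-10)·4 - 6·4 = -40 - 24 = -64
k: 6·13 - 12·4 = 78 - 48 = 30
d × e = (178, -64, 30)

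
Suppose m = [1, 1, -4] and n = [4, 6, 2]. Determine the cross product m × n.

(26, -18, 2)

i: 1·2 - (-4)·6 = 2 - (-24) = 26
j: (-4)·4 - 1·2 = -16 - 2 = -18
k: 1·6 - 1·4 = 6 - 4 = 2
m × n = (26, -18, 2)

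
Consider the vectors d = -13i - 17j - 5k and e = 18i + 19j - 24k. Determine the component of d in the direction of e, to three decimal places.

-12.306

d · e = (-13)·18 + (-17)·19 + (-5)·(-24) = -234 - 323 + 120 = -437
|e| = √(324 + 361 + 576) = √1261 ≈ 35.5106
comp_e d = -437 / √1261 ≈ -12.306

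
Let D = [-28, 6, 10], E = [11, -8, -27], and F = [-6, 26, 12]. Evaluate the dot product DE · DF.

DE = E − D = (39, -14, -37)
DF = F − D = (22, 20, 2)
DE · DF = 39·22 + (-14)·20 + (-37)·2 = 858 - 280 - 74 = 504

504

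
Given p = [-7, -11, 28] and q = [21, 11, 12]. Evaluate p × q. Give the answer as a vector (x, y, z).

(-440, 672, 154)

i: (-11)·12 - 28·11 = -132 - 308 = -440
j: 28·21 - (-7)·12 = 588 - (-84) = 672
k: (-7)·11 - (-11)·21 = -77 - (-231) = 154
p × q = (-440, 672, 154)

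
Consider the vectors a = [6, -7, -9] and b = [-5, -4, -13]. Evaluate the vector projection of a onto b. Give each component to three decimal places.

a · b = 6·(-5) + (-7)·(-4) + (-9)·(-13) = -30 + 28 + 117 = 115
|b|² = 25 + 16 + 169 = 210
proj_b a = (115/210) · (-5, -4, -13) ≈ (-2.738, -2.190, -7.119)

(-2.738, -2.190, -7.119)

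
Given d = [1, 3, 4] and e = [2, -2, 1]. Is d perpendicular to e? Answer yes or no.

yes

d · e = 1·2 + 3·(-2) + 4·1 = 2 - 6 + 4 = 0
Zero, so the vectors are orthogonal.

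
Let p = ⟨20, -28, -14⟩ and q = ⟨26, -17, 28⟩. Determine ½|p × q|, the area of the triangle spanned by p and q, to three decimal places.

i: (-28)·28 - (-14)·(-17) = -784 - 238 = -1022
j: (-14)·26 - 20·28 = -364 - 560 = -924
k: 20·(-17) - (-28)·26 = -340 - (-728) = 388
p × q = (-1022, -924, 388)
|p × q| = √((-1022)² + (-924)² + 388²) = √2048804 ≈ 1431.3644
area = ½ · 1431.3644 ≈ 715.682

715.682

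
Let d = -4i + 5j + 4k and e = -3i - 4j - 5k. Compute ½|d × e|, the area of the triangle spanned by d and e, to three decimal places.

22.727

i: 5·(-5) - 4·(-4) = -25 - (-16) = -9
j: 4·(-3) - (-4)·(-5) = -12 - 20 = -32
k: (-4)·(-4) - 5·(-3) = 16 - (-15) = 31
d × e = (-9, -32, 31)
|d × e| = √((-9)² + (-32)² + 31²) = √2066 ≈ 45.4533
area = ½ · 45.4533 ≈ 22.727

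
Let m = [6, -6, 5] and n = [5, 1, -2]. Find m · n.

m · n = 6·5 + (-6)·1 + 5·(-2) = 30 - 6 - 10 = 14

14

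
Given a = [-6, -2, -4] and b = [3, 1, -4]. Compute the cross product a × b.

(12, -36, 0)

i: (-2)·(-4) - (-4)·1 = 8 - (-4) = 12
j: (-4)·3 - (-6)·(-4) = -12 - 24 = -36
k: (-6)·1 - (-2)·3 = -6 - (-6) = 0
a × b = (12, -36, 0)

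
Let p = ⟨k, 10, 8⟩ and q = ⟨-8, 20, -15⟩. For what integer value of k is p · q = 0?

p · q = k·(-8) + 10·20 + 8·(-15) = 80 - 8k
Set equal to 0: -8k = -80, so k = 10.

10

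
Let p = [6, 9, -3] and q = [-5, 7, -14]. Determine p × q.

(-105, 99, 87)

i: 9·(-14) - (-3)·7 = -126 - (-21) = -105
j: (-3)·(-5) - 6·(-14) = 15 - (-84) = 99
k: 6·7 - 9·(-5) = 42 - (-45) = 87
p × q = (-105, 99, 87)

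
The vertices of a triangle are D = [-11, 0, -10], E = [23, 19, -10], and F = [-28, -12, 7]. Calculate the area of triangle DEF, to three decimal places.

DE = (34, 19, 0),  DF = (-17, -12, 17)
i: 19·17 - 0·(-12) = 323 - 0 = 323
j: 0·(-17) - 34·17 = 0 - 578 = -578
k: 34·(-12) - 19·(-17) = -408 - (-323) = -85
DE × DF = (323, -578, -85)
|DE × DF| = √445638 ≈ 667.5612
area = ½ · 667.5612 ≈ 333.781

333.781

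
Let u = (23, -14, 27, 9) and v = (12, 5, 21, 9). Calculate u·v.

854

u · v = 23·12 + (-14)·5 + 27·21 + 9·9 = 276 - 70 + 567 + 81 = 854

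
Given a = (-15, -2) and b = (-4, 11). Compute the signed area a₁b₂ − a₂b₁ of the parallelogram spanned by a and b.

(-15)·11 - (-2)·(-4) = -165 - 8 = -173

-173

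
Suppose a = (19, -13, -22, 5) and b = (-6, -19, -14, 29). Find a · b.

586

a · b = 19·(-6) + (-13)·(-19) + (-22)·(-14) + 5·29 = -114 + 247 + 308 + 145 = 586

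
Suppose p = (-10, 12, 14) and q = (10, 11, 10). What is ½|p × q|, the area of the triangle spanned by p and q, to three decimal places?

i: 12·10 - 14·11 = 120 - 154 = -34
j: 14·10 - (-10)·10 = 140 - (-100) = 240
k: (-10)·11 - 12·10 = -110 - 120 = -230
p × q = (-34, 240, -230)
|p × q| = √((-34)² + 240² + (-230)²) = √111656 ≈ 334.1497
area = ½ · 334.1497 ≈ 167.075

167.075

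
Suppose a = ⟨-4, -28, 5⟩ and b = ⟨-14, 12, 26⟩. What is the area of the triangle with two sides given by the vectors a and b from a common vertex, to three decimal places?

451.581

i: (-28)·26 - 5·12 = -728 - 60 = -788
j: 5·(-14) - (-4)·26 = -70 - (-104) = 34
k: (-4)·12 - (-28)·(-14) = -48 - 392 = -440
a × b = (-788, 34, -440)
|a × b| = √((-788)² + 34² + (-440)²) = √815700 ≈ 903.1611
area = ½ · 903.1611 ≈ 451.581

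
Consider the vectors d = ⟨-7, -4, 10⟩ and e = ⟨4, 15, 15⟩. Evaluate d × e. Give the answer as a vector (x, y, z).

i: (-4)·15 - 10·15 = -60 - 150 = -210
j: 10·4 - (-7)·15 = 40 - (-105) = 145
k: (-7)·15 - (-4)·4 = -105 - (-16) = -89
d × e = (-210, 145, -89)

(-210, 145, -89)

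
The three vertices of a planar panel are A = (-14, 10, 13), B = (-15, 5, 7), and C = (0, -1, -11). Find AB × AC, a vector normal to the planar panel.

(54, -108, 81)

AB = (-1, -5, -6)
AC = (14, -11, -24)
i: (-5)·(-24) - (-6)·(-11) = 120 - 66 = 54
j: (-6)·14 - (-1)·(-24) = -84 - 24 = -108
k: (-1)·(-11) - (-5)·14 = 11 - (-70) = 81
AB × AC = (54, -108, 81)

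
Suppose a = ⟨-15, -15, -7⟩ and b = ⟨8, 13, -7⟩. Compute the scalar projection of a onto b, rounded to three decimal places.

-15.840

a · b = (-15)·8 + (-15)·13 + (-7)·(-7) = -120 - 195 + 49 = -266
|b| = √(64 + 169 + 49) = √282 ≈ 16.7929
comp_b a = -266 / √282 ≈ -15.840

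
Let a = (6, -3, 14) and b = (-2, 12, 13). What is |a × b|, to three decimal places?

i: (-3)·13 - 14·12 = -39 - 168 = -207
j: 14·(-2) - 6·13 = -28 - 78 = -106
k: 6·12 - (-3)·(-2) = 72 - 6 = 66
a × b = (-207, -106, 66)
|a × b| = √((-207)² + (-106)² + 66²) = √58441 ≈ 241.7457

241.746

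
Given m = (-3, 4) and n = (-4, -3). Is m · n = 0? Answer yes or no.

yes

m · n = (-3)·(-4) + 4·(-3) = 12 - 12 = 0
Zero, so the vectors are orthogonal.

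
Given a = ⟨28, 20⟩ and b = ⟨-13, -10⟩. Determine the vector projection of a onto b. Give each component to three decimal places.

a · b = 28·(-13) + 20·(-10) = -364 - 200 = -564
|b|² = 169 + 100 = 269
proj_b a = (-564/269) · (-13, -10) ≈ (27.257, 20.967)

(27.257, 20.967)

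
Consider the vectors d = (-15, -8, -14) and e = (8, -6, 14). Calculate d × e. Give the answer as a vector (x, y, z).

(-196, 98, 154)

i: (-8)·14 - (-14)·(-6) = -112 - 84 = -196
j: (-14)·8 - (-15)·14 = -112 - (-210) = 98
k: (-15)·(-6) - (-8)·8 = 90 - (-64) = 154
d × e = (-196, 98, 154)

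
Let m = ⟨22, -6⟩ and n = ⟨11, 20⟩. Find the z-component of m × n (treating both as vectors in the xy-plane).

506

22·20 - (-6)·11 = 440 - (-66) = 506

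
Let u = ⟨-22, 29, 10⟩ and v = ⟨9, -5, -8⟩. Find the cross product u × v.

(-182, -86, -151)

i: 29·(-8) - 10·(-5) = -232 - (-50) = -182
j: 10·9 - (-22)·(-8) = 90 - 176 = -86
k: (-22)·(-5) - 29·9 = 110 - 261 = -151
u × v = (-182, -86, -151)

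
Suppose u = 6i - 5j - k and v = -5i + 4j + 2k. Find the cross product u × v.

i: (-5)·2 - (-1)·4 = -10 - (-4) = -6
j: (-1)·(-5) - 6·2 = 5 - 12 = -7
k: 6·4 - (-5)·(-5) = 24 - 25 = -1
u × v = (-6, -7, -1)

(-6, -7, -1)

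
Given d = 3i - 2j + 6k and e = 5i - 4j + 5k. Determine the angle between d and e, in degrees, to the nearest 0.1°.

21.3

d · e = 3·5 + (-2)·(-4) + 6·5 = 15 + 8 + 30 = 53
|d|² = 9 + 4 + 36 = 49,  |d| = √49 ≈ 7.000000
|e|² = 25 + 16 + 25 = 66,  |e| = √66 ≈ 8.124038
cos θ = 53 / (7.000000 · 8.124038) ≈ 0.93198
θ = arccos(0.93198) ≈ 21.3°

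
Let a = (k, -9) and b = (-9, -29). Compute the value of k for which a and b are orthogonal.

29

a · b = k·(-9) + (-9)·(-29) = 261 - 9k
Set equal to 0: -9k = -261, so k = 29.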